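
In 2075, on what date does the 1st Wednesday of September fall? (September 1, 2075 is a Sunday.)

September 2075 begins on a Sunday, so the first Wednesday is September 4 (3 days later).

September 4, 2075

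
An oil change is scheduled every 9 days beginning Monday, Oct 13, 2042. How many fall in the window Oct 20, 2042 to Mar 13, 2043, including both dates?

16

Occurrences land 9·i days after Oct 13, 2042 for i = 0, 1, 2, …
Oct 20, 2042 is 7 days after the start; 7 ÷ 9 = 0 remainder 7; since the remainder is 7, round up to i = 1. First occurrence in the window: #2 on Oct 22, 2042 (1×9 = 9 days in).
Mar 13, 2043 is 151 days after the start; 151 ÷ 9 = 16 remainder 7. Last occurrence in the window: #17 on Mar 6, 2043.
Occurrences #2 through #17: 16 in total.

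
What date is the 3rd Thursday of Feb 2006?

Feb 2006 begins on a Wednesday, so the first Thursday is Feb 2 (1 day later).
The 3rd Thursday is 2 weeks later: 2 + 14 = 16.

Feb 16, 2006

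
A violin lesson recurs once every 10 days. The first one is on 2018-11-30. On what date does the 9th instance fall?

The 9th occurrence is 8 intervals after the first: 8 × 10 = 80 days after 2018-11-30.
November has 30 days — 0 days to the end of November leaves 80.
December has 31 days (49 left).
January has 31 days (18 left).
18 days into February → 2019-02-18.

2019-02-18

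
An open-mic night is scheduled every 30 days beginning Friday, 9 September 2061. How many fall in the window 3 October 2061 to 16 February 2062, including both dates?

Occurrences land 30·i days after 9 September 2061 for i = 0, 1, 2, …
3 October 2061 is 24 days after the start; 24 ÷ 30 = 0 remainder 24; since the remainder is 24, round up to i = 1. First occurrence in the window: #2 on 9 October 2061 (1×30 = 30 days in).
16 February 2062 is 160 days after the start; 160 ÷ 30 = 5 remainder 10. Last occurrence in the window: #6 on 6 February 2062.
Occurrences #2 through #6: 5 in total.

5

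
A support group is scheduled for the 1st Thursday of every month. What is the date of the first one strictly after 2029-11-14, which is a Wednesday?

2029-12-06

November 2029 starts on a Thursday, so its 1st Thursday is 2029-11-01.
That is not after 2029-11-14, so look at December 2029.
December 2029 starts on a Saturday, so its 1st Thursday is 2029-12-06 (5 days in).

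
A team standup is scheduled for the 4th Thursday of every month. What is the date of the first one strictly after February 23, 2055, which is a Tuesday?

February 2055 starts on a Monday; its first Thursday is the 4th, so the 4th Thursday is the 25th — February 25, 2055.
February 25, 2055 is after February 23, 2055, so that is the next one.

February 25, 2055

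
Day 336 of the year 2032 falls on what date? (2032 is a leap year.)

2032-12-01

January has 31 days (336 − 31 = 305 remain).
February has 29 days (305 − 29 = 276 remain).
March has 31 days (276 − 31 = 245 remain).
April has 30 days (245 − 30 = 215 remain).
May has 31 days (215 − 31 = 184 remain).
June has 30 days (184 − 30 = 154 remain).
July has 31 days (154 − 31 = 123 remain).
August has 31 days (123 − 31 = 92 remain).
September has 30 days (92 − 30 = 62 remain).
October has 31 days (62 − 31 = 31 remain).
November has 30 days (31 − 30 = 1 remain).
1 into December → December 1.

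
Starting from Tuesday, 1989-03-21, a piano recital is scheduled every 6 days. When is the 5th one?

1989-04-14

The 5th occurrence is 4 intervals after the first: 4 × 6 = 24 days after 1989-03-21.
March has 31 days — 10 days to the end of March leaves 14.
14 days into April → 1989-04-14.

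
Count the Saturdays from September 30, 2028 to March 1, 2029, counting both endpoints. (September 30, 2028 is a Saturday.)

22

September 30, 2028 is a Saturday; the first Saturday on or after it is September 30, 2028.
From September 30, 2028 to March 1, 2029: 0 + 31 + 30 + 31 + 31 + 28 + 1 = 152 days (rest of September, October, November, December, January, February, March).
152 ÷ 7 = 21 full weeks with remainder 5, so 21 more Saturdays after the first → 22.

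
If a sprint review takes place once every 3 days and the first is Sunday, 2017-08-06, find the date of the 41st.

2017-12-04

The 41st occurrence is 40 intervals after the first: 40 × 3 = 120 days after 2017-08-06.
August has 31 days — 25 days to the end of August leaves 95.
September has 30 days (65 left).
October has 31 days (34 left).
November has 30 days (4 left).
4 days into December → 2017-12-04.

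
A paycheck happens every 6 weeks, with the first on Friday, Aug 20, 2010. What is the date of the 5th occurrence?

The 5th occurrence is 4 intervals after the first: 4 × 42 = 168 days after Aug 20, 2010.
Aug has 31 days — 11 days to the end of Aug leaves 157.
Sep has 30 days (127 left).
Oct has 31 days (96 left).
Nov has 30 days (66 left).
Dec has 31 days (35 left).
Jan has 31 days (4 left).
4 days into Feb → Feb 4, 2011.

Feb 4, 2011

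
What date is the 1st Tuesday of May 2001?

May 2001 begins on a Tuesday, so the first Tuesday is May 1.

May 1, 2001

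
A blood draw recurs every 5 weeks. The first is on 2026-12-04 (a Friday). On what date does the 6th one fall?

The 6th occurrence is 5 intervals after the first: 5 × 35 = 175 days after 2026-12-04.
December has 31 days — 27 days to the end of December leaves 148.
January has 31 days (117 left).
February has 28 days (89 left).
March has 31 days (58 left).
April has 30 days (28 left).
28 days into May → 2027-05-28.

2027-05-28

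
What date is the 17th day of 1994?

Jan 17, 1994

17 into Jan → Jan 17.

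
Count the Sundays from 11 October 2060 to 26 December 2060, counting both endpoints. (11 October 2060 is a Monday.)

11 October 2060 is a Monday; the first Sunday on or after it is 17 October 2060 (6 days later).
From 17 October 2060 to 26 December 2060: 14 + 30 + 26 = 70 days (rest of October, November, December).
70 ÷ 7 = 10 full weeks with remainder 0, so 10 more Sundays after the first → 11.

11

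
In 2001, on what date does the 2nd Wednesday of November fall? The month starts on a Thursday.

November 2001 begins on a Thursday, so the first Wednesday is November 7 (6 days later).
The 2nd Wednesday is 1 weeks later: 7 + 7 = 14.

2001-11-14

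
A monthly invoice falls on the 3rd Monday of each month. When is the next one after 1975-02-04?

February 1975 starts on a Saturday; its first Monday is the 3rd, so the 3rd Monday is the 17th — 1975-02-17.
1975-02-17 is after 1975-02-04, so that is the next one.

1975-02-17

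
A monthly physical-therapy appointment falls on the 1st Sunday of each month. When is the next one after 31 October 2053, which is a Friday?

2 November 2053

October 2053 starts on a Wednesday, so its 1st Sunday is 5 October 2053 (4 days in).
That is not after 31 October 2053, so look at November 2053.
November 2053 starts on a Saturday, so its 1st Sunday is 2 November 2053 (1 day in).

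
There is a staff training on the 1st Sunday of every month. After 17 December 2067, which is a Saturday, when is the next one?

December 2067 starts on a Thursday, so its 1st Sunday is 4 December 2067 (3 days in).
That is not after 17 December 2067, so look at January 2068.
January 2068 starts on a Sunday, so its 1st Sunday is 1 January 2068.

1 January 2068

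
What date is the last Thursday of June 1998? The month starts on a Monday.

25 June 1998

June 1998 begins on a Monday, so the first Thursday is June 4 (3 days later).
June 1998 has 30 days. Adding weeks: 4, 11, 18, 25 — the last one ≤ 30 is the 25th.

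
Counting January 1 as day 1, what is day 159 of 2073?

June 8, 2073

January has 31 days (159 − 31 = 128 remain).
February has 28 days (128 − 28 = 100 remain).
March has 31 days (100 − 31 = 69 remain).
April has 30 days (69 − 30 = 39 remain).
May has 31 days (39 − 31 = 8 remain).
8 into June → June 8.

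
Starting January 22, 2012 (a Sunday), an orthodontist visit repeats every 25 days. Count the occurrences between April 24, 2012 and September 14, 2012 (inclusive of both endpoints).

6

Occurrences land 25·i days after January 22, 2012 for i = 0, 1, 2, …
April 24, 2012 is 93 days after the start; 93 ÷ 25 = 3 remainder 18; since the remainder is 18, round up to i = 4. First occurrence in the window: #5 on May 1, 2012 (4×25 = 100 days in).
September 14, 2012 is 236 days after the start; 236 ÷ 25 = 9 remainder 11. Last occurrence in the window: #10 on September 3, 2012.
Occurrences #5 through #10: 6 in total.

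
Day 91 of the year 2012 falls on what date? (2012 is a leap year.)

January has 31 days (91 − 31 = 60 remain).
February has 29 days (60 − 29 = 31 remain).
31 into March → March 31.

March 31, 2012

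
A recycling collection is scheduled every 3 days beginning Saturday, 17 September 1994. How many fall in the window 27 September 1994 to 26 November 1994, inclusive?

Occurrences land 3·i days after 17 September 1994 for i = 0, 1, 2, …
27 September 1994 is 10 days after the start; 10 ÷ 3 = 3 remainder 1; since the remainder is 1, round up to i = 4. First occurrence in the window: #5 on 29 September 1994 (4×3 = 12 days in).
26 November 1994 is 70 days after the start; 70 ÷ 3 = 23 remainder 1. Last occurrence in the window: #24 on 25 November 1994.
Occurrences #5 through #24: 20 in total.

20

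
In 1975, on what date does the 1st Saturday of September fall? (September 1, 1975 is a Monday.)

1975-09-06

September 1975 begins on a Monday, so the first Saturday is September 6 (5 days later).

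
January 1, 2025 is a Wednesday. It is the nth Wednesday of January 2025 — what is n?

Day 1 falls in week ⌈1/7⌉ of the month.
Days 1–7 hold the 1st Wednesday, 8–14 the 2nd, 15–21 the 3rd, 22–28 the 4th, 29–31 the 5th.
1 is in the range for the 1st.

1st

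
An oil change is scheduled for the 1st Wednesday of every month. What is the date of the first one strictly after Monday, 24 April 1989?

3 May 1989

April 1989 starts on a Saturday, so its 1st Wednesday is 5 April 1989 (4 days in).
That is not after 24 April 1989, so look at May 1989.
May 1989 starts on a Monday, so its 1st Wednesday is 3 May 1989 (2 days in).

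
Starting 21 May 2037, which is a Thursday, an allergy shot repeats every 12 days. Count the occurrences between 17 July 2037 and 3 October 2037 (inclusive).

7

Occurrences land 12·i days after 21 May 2037 for i = 0, 1, 2, …
17 July 2037 is 57 days after the start; 57 ÷ 12 = 4 remainder 9; since the remainder is 9, round up to i = 5. First occurrence in the window: #6 on 20 July 2037 (5×12 = 60 days in).
3 October 2037 is 135 days after the start; 135 ÷ 12 = 11 remainder 3. Last occurrence in the window: #12 on 30 September 2037.
Occurrences #6 through #12: 7 in total.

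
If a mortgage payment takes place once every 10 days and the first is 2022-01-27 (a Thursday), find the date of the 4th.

2022-02-26

The 4th occurrence is 3 intervals after the first: 3 × 10 = 30 days after 2022-01-27.
January has 31 days — 4 days to the end of January leaves 26.
26 days into February → 2022-02-26.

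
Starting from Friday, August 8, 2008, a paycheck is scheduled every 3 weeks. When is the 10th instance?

The 10th occurrence is 9 intervals after the first: 9 × 21 = 189 days after August 8, 2008.
August has 31 days — 23 days to the end of August leaves 166.
September has 30 days (136 left).
October has 31 days (105 left).
November has 30 days (75 left).
December has 31 days (44 left).
January has 31 days (13 left).
13 days into February → February 13, 2009.

February 13, 2009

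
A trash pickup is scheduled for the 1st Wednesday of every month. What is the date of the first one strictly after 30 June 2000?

5 July 2000

June 2000 starts on a Thursday, so its 1st Wednesday is 7 June 2000 (6 days in).
That is not after 30 June 2000, so look at July 2000.
July 2000 starts on a Saturday, so its 1st Wednesday is 5 July 2000 (4 days in).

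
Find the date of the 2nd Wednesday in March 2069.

2069-03-13

March 2069 begins on a Friday, so the first Wednesday is March 6 (5 days later).
The 2nd Wednesday is 1 weeks later: 6 + 7 = 13.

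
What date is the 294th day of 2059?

January has 31 days (294 − 31 = 263 remain).
February has 28 days (263 − 28 = 235 remain).
March has 31 days (235 − 31 = 204 remain).
April has 30 days (204 − 30 = 174 remain).
May has 31 days (174 − 31 = 143 remain).
June has 30 days (143 − 30 = 113 remain).
July has 31 days (113 − 31 = 82 remain).
August has 31 days (82 − 31 = 51 remain).
September has 30 days (51 − 30 = 21 remain).
21 into October → October 21.

21 October 2059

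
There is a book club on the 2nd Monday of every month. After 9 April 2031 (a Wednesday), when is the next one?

April 2031 starts on a Tuesday; its first Monday is the 7th, so the 2nd Monday is the 14th — 14 April 2031.
14 April 2031 is after 9 April 2031, so that is the next one.

14 April 2031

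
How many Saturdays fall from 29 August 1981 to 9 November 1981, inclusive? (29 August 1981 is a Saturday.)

11

29 August 1981 is a Saturday; the first Saturday on or after it is 29 August 1981.
From 29 August 1981 to 9 November 1981: 2 + 30 + 31 + 9 = 72 days (rest of August, September, October, November).
72 ÷ 7 = 10 full weeks with remainder 2, so 10 more Saturdays after the first → 11.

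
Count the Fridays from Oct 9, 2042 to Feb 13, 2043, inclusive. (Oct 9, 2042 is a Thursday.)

19

Oct 9, 2042 is a Thursday; the first Friday on or after it is Oct 10, 2042 (1 day later).
From Oct 10, 2042 to Feb 13, 2043: 21 + 30 + 31 + 31 + 13 = 126 days (rest of Oct, Nov, Dec, Jan, Feb).
126 ÷ 7 = 18 full weeks with remainder 0, so 18 more Fridays after the first → 19.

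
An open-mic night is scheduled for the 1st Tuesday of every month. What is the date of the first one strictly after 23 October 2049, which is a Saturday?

October 2049 starts on a Friday, so its 1st Tuesday is 5 October 2049 (4 days in).
That is not after 23 October 2049, so look at November 2049.
November 2049 starts on a Monday, so its 1st Tuesday is 2 November 2049 (1 day in).

2 November 2049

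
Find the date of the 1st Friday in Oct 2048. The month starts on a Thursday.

Oct 2, 2048

Oct 2048 begins on a Thursday, so the first Friday is Oct 2 (1 day later).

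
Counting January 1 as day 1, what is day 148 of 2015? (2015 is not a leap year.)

May 28, 2015

Jan has 31 days (148 − 31 = 117 remain).
Feb has 28 days (117 − 28 = 89 remain).
Mar has 31 days (89 − 31 = 58 remain).
Apr has 30 days (58 − 30 = 28 remain).
28 into May → May 28.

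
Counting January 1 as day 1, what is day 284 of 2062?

January has 31 days (284 − 31 = 253 remain).
February has 28 days (253 − 28 = 225 remain).
March has 31 days (225 − 31 = 194 remain).
April has 30 days (194 − 30 = 164 remain).
May has 31 days (164 − 31 = 133 remain).
June has 30 days (133 − 30 = 103 remain).
July has 31 days (103 − 31 = 72 remain).
August has 31 days (72 − 31 = 41 remain).
September has 30 days (41 − 30 = 11 remain).
11 into October → October 11.

October 11, 2062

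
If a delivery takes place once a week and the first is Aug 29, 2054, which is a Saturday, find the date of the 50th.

Aug 7, 2055

The 50th occurrence is 49 intervals after the first: 49 × 7 = 343 days after Aug 29, 2054.
Aug has 31 days — 2 days to the end of Aug leaves 341.
Sep has 30 days (311 left).
Oct has 31 days (280 left).
Nov has 30 days (250 left).
Dec has 31 days (219 left).
Jan has 31 days (188 left).
Feb has 28 days (160 left).
Mar has 31 days (129 left).
Apr has 30 days (99 left).
May has 31 days (68 left).
Jun has 30 days (38 left).
Jul has 31 days (7 left).
7 days into Aug → Aug 7, 2055.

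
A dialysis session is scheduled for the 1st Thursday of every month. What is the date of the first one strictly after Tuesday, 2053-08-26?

August 2053 starts on a Friday, so its 1st Thursday is 2053-08-07 (6 days in).
That is not after 2053-08-26, so look at September 2053.
September 2053 starts on a Monday, so its 1st Thursday is 2053-09-04 (3 days in).

2053-09-04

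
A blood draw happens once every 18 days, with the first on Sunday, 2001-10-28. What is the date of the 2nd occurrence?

The 2nd occurrence is 1 interval after the first: 1 × 18 = 18 days after 2001-10-28.
October has 31 days — 3 days to the end of October leaves 15.
15 days into November → 2001-11-15.

2001-11-15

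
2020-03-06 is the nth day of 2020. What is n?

Days in months before March: 31 + 29 = 60.
Plus 6 days into March → day 66.

66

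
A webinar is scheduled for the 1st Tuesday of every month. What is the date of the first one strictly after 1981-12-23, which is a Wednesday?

December 1981 starts on a Tuesday, so its 1st Tuesday is 1981-12-01.
That is not after 1981-12-23, so look at January 1982.
January 1982 starts on a Friday, so its 1st Tuesday is 1982-01-05 (4 days in).

1982-01-05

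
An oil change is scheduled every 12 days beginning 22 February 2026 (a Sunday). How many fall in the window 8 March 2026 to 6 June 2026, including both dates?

7

Occurrences land 12·i days after 22 February 2026 for i = 0, 1, 2, …
8 March 2026 is 14 days after the start; 14 ÷ 12 = 1 remainder 2; since the remainder is 2, round up to i = 2. First occurrence in the window: #3 on 18 March 2026 (2×12 = 24 days in).
6 June 2026 is 104 days after the start; 104 ÷ 12 = 8 remainder 8. Last occurrence in the window: #9 on 29 May 2026.
Occurrences #3 through #9: 7 in total.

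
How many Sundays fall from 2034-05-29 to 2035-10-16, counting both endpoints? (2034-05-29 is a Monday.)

2034-05-29 is a Monday; the first Sunday on or after it is 2034-06-04 (6 days later).
From 2034-06-04 to 2035-10-16: 210 + 289 = 499 days (rest of 2034, to 2035-10-16 in 2035).
499 ÷ 7 = 71 full weeks with remainder 2, so 71 more Sundays after the first → 72.

72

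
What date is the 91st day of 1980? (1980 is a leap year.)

January has 31 days (91 − 31 = 60 remain).
February has 29 days (60 − 29 = 31 remain).
31 into March → March 31.

March 31, 1980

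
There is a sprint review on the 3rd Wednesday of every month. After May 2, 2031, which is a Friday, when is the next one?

May 2031 starts on a Thursday; its first Wednesday is the 7th, so the 3rd Wednesday is the 21st — May 21, 2031.
May 21, 2031 is after May 2, 2031, so that is the next one.

May 21, 2031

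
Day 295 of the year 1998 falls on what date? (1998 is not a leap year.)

October 22, 1998

January has 31 days (295 − 31 = 264 remain).
February has 28 days (264 − 28 = 236 remain).
March has 31 days (236 − 31 = 205 remain).
April has 30 days (205 − 30 = 175 remain).
May has 31 days (175 − 31 = 144 remain).
June has 30 days (144 − 30 = 114 remain).
July has 31 days (114 − 31 = 83 remain).
August has 31 days (83 − 31 = 52 remain).
September has 30 days (52 − 30 = 22 remain).
22 into October → October 22.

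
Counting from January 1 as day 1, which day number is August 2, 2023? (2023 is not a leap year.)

Days in months before August: 31 + 28 + 31 + 30 + 31 + 30 + 31 = 212.
Plus 2 days into August → day 214.

214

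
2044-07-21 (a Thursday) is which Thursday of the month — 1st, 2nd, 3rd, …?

Day 21 falls in week ⌈21/7⌉ of the month.
Days 1–7 hold the 1st Thursday, 8–14 the 2nd, 15–21 the 3rd, 22–28 the 4th, 29–31 the 5th.
21 is in the range for the 3rd.

3rd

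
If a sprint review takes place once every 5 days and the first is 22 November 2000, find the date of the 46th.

The 46th occurrence is 45 intervals after the first: 45 × 5 = 225 days after 22 November 2000.
November has 30 days — 8 days to the end of November leaves 217.
December has 31 days (186 left).
January has 31 days (155 left).
February has 28 days (127 left).
March has 31 days (96 left).
April has 30 days (66 left).
May has 31 days (35 left).
June has 30 days (5 left).
5 days into July → 5 July 2001.

5 July 2001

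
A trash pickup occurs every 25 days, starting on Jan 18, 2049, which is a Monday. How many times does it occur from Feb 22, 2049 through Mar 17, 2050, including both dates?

Occurrences land 25·i days after Jan 18, 2049 for i = 0, 1, 2, …
Feb 22, 2049 is 35 days after the start; 35 ÷ 25 = 1 remainder 10; since the remainder is 10, round up to i = 2. First occurrence in the window: #3 on Mar 9, 2049 (2×25 = 50 days in).
Mar 17, 2050 is 423 days after the start; 423 ÷ 25 = 16 remainder 23. Last occurrence in the window: #17 on Feb 22, 2050.
Occurrences #3 through #17: 15 in total.

15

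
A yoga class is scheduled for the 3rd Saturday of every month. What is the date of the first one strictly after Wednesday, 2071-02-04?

2071-02-21

February 2071 starts on a Sunday; its first Saturday is the 7th, so the 3rd Saturday is the 21st — 2071-02-21.
2071-02-21 is after 2071-02-04, so that is the next one.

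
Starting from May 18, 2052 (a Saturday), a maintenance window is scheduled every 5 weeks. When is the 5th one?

Oct 5, 2052

The 5th occurrence is 4 intervals after the first: 4 × 35 = 140 days after May 18, 2052.
May has 31 days — 13 days to the end of May leaves 127.
Jun has 30 days (97 left).
Jul has 31 days (66 left).
Aug has 31 days (35 left).
Sep has 30 days (5 left).
5 days into Oct → Oct 5, 2052.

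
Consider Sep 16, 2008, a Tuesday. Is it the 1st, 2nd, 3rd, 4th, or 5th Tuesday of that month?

Day 16 falls in week ⌈16/7⌉ of the month.
Days 1–7 hold the 1st Tuesday, 8–14 the 2nd, 15–21 the 3rd, 22–28 the 4th, 29–31 the 5th.
16 is in the range for the 3rd.

3rd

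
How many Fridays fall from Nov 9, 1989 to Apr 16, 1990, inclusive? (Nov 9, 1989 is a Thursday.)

23

Nov 9, 1989 is a Thursday; the first Friday on or after it is Nov 10, 1989 (1 day later).
From Nov 10, 1989 to Apr 16, 1990: 20 + 31 + 31 + 28 + 31 + 16 = 157 days (rest of Nov, Dec, Jan, Feb, Mar, Apr).
157 ÷ 7 = 22 full weeks with remainder 3, so 22 more Fridays after the first → 23.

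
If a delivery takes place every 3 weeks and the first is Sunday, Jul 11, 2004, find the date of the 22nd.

Sep 25, 2005

The 22nd occurrence is 21 intervals after the first: 21 × 21 = 441 days after Jul 11, 2004.
Jul has 31 days — 20 days to the end of Jul leaves 421.
From end of Jul to end of 2004 is 153 days (268 left).
Jan has 31 days (237 left).
Feb has 28 days (209 left).
Mar has 31 days (178 left).
Apr has 30 days (148 left).
May has 31 days (117 left).
Jun has 30 days (87 left).
Jul has 31 days (56 left).
Aug has 31 days (25 left).
25 days into Sep → Sep 25, 2005.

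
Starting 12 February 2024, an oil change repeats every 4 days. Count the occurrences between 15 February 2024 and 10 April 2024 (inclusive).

14

Occurrences land 4·i days after 12 February 2024 for i = 0, 1, 2, …
15 February 2024 is 3 days after the start; 3 ÷ 4 = 0 remainder 3; since the remainder is 3, round up to i = 1. First occurrence in the window: #2 on 16 February 2024 (1×4 = 4 days in).
10 April 2024 is 58 days after the start; 58 ÷ 4 = 14 remainder 2. Last occurrence in the window: #15 on 8 April 2024.
Occurrences #2 through #15: 14 in total.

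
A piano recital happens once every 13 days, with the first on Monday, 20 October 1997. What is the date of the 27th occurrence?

23 September 1998

The 27th occurrence is 26 intervals after the first: 26 × 13 = 338 days after 20 October 1997.
October has 31 days — 11 days to the end of October leaves 327.
November has 30 days (297 left).
December has 31 days (266 left).
January has 31 days (235 left).
February has 28 days (207 left).
March has 31 days (176 left).
April has 30 days (146 left).
May has 31 days (115 left).
June has 30 days (85 left).
July has 31 days (54 left).
August has 31 days (23 left).
23 days into September → 23 September 1998.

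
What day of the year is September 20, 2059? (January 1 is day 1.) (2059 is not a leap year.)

263

Days in months before September: 31 + 28 + 31 + 30 + 31 + 30 + 31 + 31 = 243.
Plus 20 days into September → day 263.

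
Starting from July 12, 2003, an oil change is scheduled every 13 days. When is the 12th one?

December 2, 2003

The 12th occurrence is 11 intervals after the first: 11 × 13 = 143 days after July 12, 2003.
July has 31 days — 19 days to the end of July leaves 124.
August has 31 days (93 left).
September has 30 days (63 left).
October has 31 days (32 left).
November has 30 days (2 left).
2 days into December → December 2, 2003.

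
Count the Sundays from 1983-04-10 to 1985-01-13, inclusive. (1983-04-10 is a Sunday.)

93

1983-04-10 is a Sunday; the first Sunday on or after it is 1983-04-10.
From 1983-04-10 to 1985-01-13: 265 + 366 + 13 = 644 days (rest of 1983, 1984, to 1985-01-13 in 1985).
644 ÷ 7 = 92 full weeks with remainder 0, so 92 more Sundays after the first → 93.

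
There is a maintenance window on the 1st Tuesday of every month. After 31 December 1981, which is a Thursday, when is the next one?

5 January 1982

December 1981 starts on a Tuesday, so its 1st Tuesday is 1 December 1981.
That is not after 31 December 1981, so look at January 1982.
January 1982 starts on a Friday, so its 1st Tuesday is 5 January 1982 (4 days in).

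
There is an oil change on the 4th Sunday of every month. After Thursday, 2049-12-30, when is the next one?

2050-01-23

December 2049 starts on a Wednesday; its first Sunday is the 5th, so the 4th Sunday is the 26th — 2049-12-26.
That is not after 2049-12-30, so look at January 2050.
January 2050 starts on a Saturday; its first Sunday is the 2nd, so the 4th Sunday is the 23rd — 2050-01-23.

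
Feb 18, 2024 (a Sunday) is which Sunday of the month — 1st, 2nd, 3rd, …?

Day 18 falls in week ⌈18/7⌉ of the month.
Days 1–7 hold the 1st Sunday, 8–14 the 2nd, 15–21 the 3rd, 22–28 the 4th, 29–31 the 5th.
18 is in the range for the 3rd.

3rd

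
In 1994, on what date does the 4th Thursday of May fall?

The first Thursday of May 1994 is May 5.
The 4th Thursday is 3 weeks later: 5 + 21 = 26.

1994-05-26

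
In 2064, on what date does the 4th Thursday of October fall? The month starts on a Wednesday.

2064-10-23

October 2064 begins on a Wednesday, so the first Thursday is October 2 (1 day later).
The 4th Thursday is 3 weeks later: 2 + 21 = 23.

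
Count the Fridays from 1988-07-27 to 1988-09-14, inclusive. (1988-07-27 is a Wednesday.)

7

1988-07-27 is a Wednesday; the first Friday on or after it is 1988-07-29 (2 days later).
From 1988-07-29 to 1988-09-14: 2 + 31 + 14 = 47 days (rest of July, August, September).
47 ÷ 7 = 6 full weeks with remainder 5, so 6 more Fridays after the first → 7.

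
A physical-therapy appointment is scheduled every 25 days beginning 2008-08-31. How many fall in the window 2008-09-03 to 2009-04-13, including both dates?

9

Occurrences land 25·i days after 2008-08-31 for i = 0, 1, 2, …
2008-09-03 is 3 days after the start; 3 ÷ 25 = 0 remainder 3; since the remainder is 3, round up to i = 1. First occurrence in the window: #2 on 2008-09-25 (1×25 = 25 days in).
2009-04-13 is 225 days after the start; 225 ÷ 25 = 9 remainder 0. Last occurrence in the window: #10 on 2009-04-13.
Occurrences #2 through #10: 9 in total.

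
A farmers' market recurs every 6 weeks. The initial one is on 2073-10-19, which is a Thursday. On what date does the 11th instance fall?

2074-12-13

The 11th occurrence is 10 intervals after the first: 10 × 42 = 420 days after 2073-10-19.
October has 31 days — 12 days to the end of October leaves 408.
From end of October to end of 2073 is 61 days (347 left).
January has 31 days (316 left).
February has 28 days (288 left).
March has 31 days (257 left).
April has 30 days (227 left).
May has 31 days (196 left).
June has 30 days (166 left).
July has 31 days (135 left).
August has 31 days (104 left).
September has 30 days (74 left).
October has 31 days (43 left).
November has 30 days (13 left).
13 days into December → 2074-12-13.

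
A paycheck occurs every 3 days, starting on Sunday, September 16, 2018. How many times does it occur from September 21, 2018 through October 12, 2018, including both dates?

Occurrences land 3·i days after September 16, 2018 for i = 0, 1, 2, …
September 21, 2018 is 5 days after the start; 5 ÷ 3 = 1 remainder 2; since the remainder is 2, round up to i = 2. First occurrence in the window: #3 on September 22, 2018 (2×3 = 6 days in).
October 12, 2018 is 26 days after the start; 26 ÷ 3 = 8 remainder 2. Last occurrence in the window: #9 on October 10, 2018.
Occurrences #3 through #9: 7 in total.

7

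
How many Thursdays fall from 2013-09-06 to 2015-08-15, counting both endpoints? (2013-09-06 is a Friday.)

2013-09-06 is a Friday; the first Thursday on or after it is 2013-09-12 (6 days later).
From 2013-09-12 to 2015-08-15: 110 + 365 + 227 = 702 days (rest of 2013, 2014, to 2015-08-15 in 2015).
702 ÷ 7 = 100 full weeks with remainder 2, so 100 more Thursdays after the first → 101.

101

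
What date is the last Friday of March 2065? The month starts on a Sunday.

March 2065 begins on a Sunday, so the first Friday is March 6 (5 days later).
March 2065 has 31 days. Adding weeks: 6, 13, 20, 27 — the last one ≤ 31 is the 27th.

27 March 2065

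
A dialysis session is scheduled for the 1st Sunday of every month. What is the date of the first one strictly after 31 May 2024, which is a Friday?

May 2024 starts on a Wednesday, so its 1st Sunday is 5 May 2024 (4 days in).
That is not after 31 May 2024, so look at June 2024.
June 2024 starts on a Saturday, so its 1st Sunday is 2 June 2024 (1 day in).

2 June 2024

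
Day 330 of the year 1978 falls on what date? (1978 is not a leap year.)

January has 31 days (330 − 31 = 299 remain).
February has 28 days (299 − 28 = 271 remain).
March has 31 days (271 − 31 = 240 remain).
April has 30 days (240 − 30 = 210 remain).
May has 31 days (210 − 31 = 179 remain).
June has 30 days (179 − 30 = 149 remain).
July has 31 days (149 − 31 = 118 remain).
August has 31 days (118 − 31 = 87 remain).
September has 30 days (87 − 30 = 57 remain).
October has 31 days (57 − 31 = 26 remain).
26 into November → November 26.

1978-11-26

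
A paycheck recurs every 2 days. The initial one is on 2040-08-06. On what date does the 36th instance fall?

2040-10-15

The 36th occurrence is 35 intervals after the first: 35 × 2 = 70 days after 2040-08-06.
August has 31 days — 25 days to the end of August leaves 45.
September has 30 days (15 left).
15 days into October → 2040-10-15.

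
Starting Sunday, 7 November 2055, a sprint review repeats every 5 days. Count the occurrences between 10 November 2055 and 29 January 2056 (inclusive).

Occurrences land 5·i days after 7 November 2055 for i = 0, 1, 2, …
10 November 2055 is 3 days after the start; 3 ÷ 5 = 0 remainder 3; since the remainder is 3, round up to i = 1. First occurrence in the window: #2 on 12 November 2055 (1×5 = 5 days in).
29 January 2056 is 83 days after the start; 83 ÷ 5 = 16 remainder 3. Last occurrence in the window: #17 on 26 January 2056.
Occurrences #2 through #17: 16 in total.

16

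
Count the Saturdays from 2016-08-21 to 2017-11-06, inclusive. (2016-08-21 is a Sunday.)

63

2016-08-21 is a Sunday; the first Saturday on or after it is 2016-08-27 (6 days later).
From 2016-08-27 to 2017-11-06: 126 + 310 = 436 days (rest of 2016, to 2017-11-06 in 2017).
436 ÷ 7 = 62 full weeks with remainder 2, so 62 more Saturdays after the first → 63.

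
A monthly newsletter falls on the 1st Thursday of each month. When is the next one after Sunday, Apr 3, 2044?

Apr 2044 starts on a Friday, so its 1st Thursday is Apr 7, 2044 (6 days in).
Apr 7, 2044 is after Apr 3, 2044, so that is the next one.

Apr 7, 2044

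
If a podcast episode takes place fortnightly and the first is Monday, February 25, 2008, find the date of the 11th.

July 14, 2008

The 11th occurrence is 10 intervals after the first: 10 × 14 = 140 days after February 25, 2008.
February has 29 days — 4 days to the end of February leaves 136.
March has 31 days (105 left).
April has 30 days (75 left).
May has 31 days (44 left).
June has 30 days (14 left).
14 days into July → July 14, 2008.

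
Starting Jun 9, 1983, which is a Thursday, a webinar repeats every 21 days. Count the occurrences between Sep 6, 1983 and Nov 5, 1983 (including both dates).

3

Occurrences land 21·i days after Jun 9, 1983 for i = 0, 1, 2, …
Sep 6, 1983 is 89 days after the start; 89 ÷ 21 = 4 remainder 5; since the remainder is 5, round up to i = 5. First occurrence in the window: #6 on Sep 22, 1983 (5×21 = 105 days in).
Nov 5, 1983 is 149 days after the start; 149 ÷ 21 = 7 remainder 2. Last occurrence in the window: #8 on Nov 3, 1983.
Occurrences #6 through #8: 3 in total.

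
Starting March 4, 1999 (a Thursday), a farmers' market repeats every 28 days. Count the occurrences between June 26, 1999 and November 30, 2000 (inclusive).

18

Occurrences land 28·i days after March 4, 1999 for i = 0, 1, 2, …
June 26, 1999 is 114 days after the start; 114 ÷ 28 = 4 remainder 2; since the remainder is 2, round up to i = 5. First occurrence in the window: #6 on July 22, 1999 (5×28 = 140 days in).
November 30, 2000 is 637 days after the start; 637 ÷ 28 = 22 remainder 21. Last occurrence in the window: #23 on November 9, 2000.
Occurrences #6 through #23: 18 in total.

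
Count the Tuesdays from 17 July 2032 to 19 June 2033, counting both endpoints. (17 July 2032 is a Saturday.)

17 July 2032 is a Saturday; the first Tuesday on or after it is 20 July 2032 (3 days later).
From 20 July 2032 to 19 June 2033: 164 + 170 = 334 days (rest of 2032, to 19 June 2033 in 2033).
334 ÷ 7 = 47 full weeks with remainder 5, so 47 more Tuesdays after the first → 48.

48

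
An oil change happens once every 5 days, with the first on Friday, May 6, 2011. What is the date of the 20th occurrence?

August 9, 2011

The 20th occurrence is 19 intervals after the first: 19 × 5 = 95 days after May 6, 2011.
May has 31 days — 25 days to the end of May leaves 70.
June has 30 days (40 left).
July has 31 days (9 left).
9 days into August → August 9, 2011.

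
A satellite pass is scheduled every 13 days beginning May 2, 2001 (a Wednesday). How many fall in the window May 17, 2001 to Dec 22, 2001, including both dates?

17

Occurrences land 13·i days after May 2, 2001 for i = 0, 1, 2, …
May 17, 2001 is 15 days after the start; 15 ÷ 13 = 1 remainder 2; since the remainder is 2, round up to i = 2. First occurrence in the window: #3 on May 28, 2001 (2×13 = 26 days in).
Dec 22, 2001 is 234 days after the start; 234 ÷ 13 = 18 remainder 0. Last occurrence in the window: #19 on Dec 22, 2001.
Occurrences #3 through #19: 17 in total.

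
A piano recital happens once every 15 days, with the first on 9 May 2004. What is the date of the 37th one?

The 37th occurrence is 36 intervals after the first: 36 × 15 = 540 days after 9 May 2004.
May has 31 days — 22 days to the end of May leaves 518.
From end of May to end of 2004 is 214 days (304 left).
January has 31 days (273 left).
February has 28 days (245 left).
March has 31 days (214 left).
April has 30 days (184 left).
May has 31 days (153 left).
June has 30 days (123 left).
July has 31 days (92 left).
August has 31 days (61 left).
September has 30 days (31 left).
31 days into October → 31 October 2005.

31 October 2005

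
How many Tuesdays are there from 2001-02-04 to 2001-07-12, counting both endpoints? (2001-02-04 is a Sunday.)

2001-02-04 is a Sunday; the first Tuesday on or after it is 2001-02-06 (2 days later).
From 2001-02-06 to 2001-07-12: 22 + 31 + 30 + 31 + 30 + 12 = 156 days (rest of February, March, April, May, June, July).
156 ÷ 7 = 22 full weeks with remainder 2, so 22 more Tuesdays after the first → 23.

23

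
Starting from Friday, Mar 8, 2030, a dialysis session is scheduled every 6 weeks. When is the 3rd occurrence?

May 31, 2030

The 3rd occurrence is 2 intervals after the first: 2 × 42 = 84 days after Mar 8, 2030.
Mar has 31 days — 23 days to the end of Mar leaves 61.
Apr has 30 days (31 left).
31 days into May → May 31, 2030.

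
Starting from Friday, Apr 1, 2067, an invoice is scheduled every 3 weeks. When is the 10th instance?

Oct 7, 2067

The 10th occurrence is 9 intervals after the first: 9 × 21 = 189 days after Apr 1, 2067.
Apr has 30 days — 29 days to the end of Apr leaves 160.
May has 31 days (129 left).
Jun has 30 days (99 left).
Jul has 31 days (68 left).
Aug has 31 days (37 left).
Sep has 30 days (7 left).
7 days into Oct → Oct 7, 2067.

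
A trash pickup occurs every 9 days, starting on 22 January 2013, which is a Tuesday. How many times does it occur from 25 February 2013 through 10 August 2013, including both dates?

19

Occurrences land 9·i days after 22 January 2013 for i = 0, 1, 2, …
25 February 2013 is 34 days after the start; 34 ÷ 9 = 3 remainder 7; since the remainder is 7, round up to i = 4. First occurrence in the window: #5 on 27 February 2013 (4×9 = 36 days in).
10 August 2013 is 200 days after the start; 200 ÷ 9 = 22 remainder 2. Last occurrence in the window: #23 on 8 August 2013.
Occurrences #5 through #23: 19 in total.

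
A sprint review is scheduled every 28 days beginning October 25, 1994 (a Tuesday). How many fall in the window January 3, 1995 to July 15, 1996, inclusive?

Occurrences land 28·i days after October 25, 1994 for i = 0, 1, 2, …
January 3, 1995 is 70 days after the start; 70 ÷ 28 = 2 remainder 14; since the remainder is 14, round up to i = 3. First occurrence in the window: #4 on January 17, 1995 (3×28 = 84 days in).
July 15, 1996 is 629 days after the start; 629 ÷ 28 = 22 remainder 13. Last occurrence in the window: #23 on July 2, 1996.
Occurrences #4 through #23: 20 in total.

20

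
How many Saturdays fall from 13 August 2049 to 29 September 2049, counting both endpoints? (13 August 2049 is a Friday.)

13 August 2049 is a Friday; the first Saturday on or after it is 14 August 2049 (1 day later).
From 14 August 2049 to 29 September 2049: 17 + 29 = 46 days (rest of August, September).
46 ÷ 7 = 6 full weeks with remainder 4, so 6 more Saturdays after the first → 7.

7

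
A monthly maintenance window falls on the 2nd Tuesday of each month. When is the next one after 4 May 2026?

May 2026 starts on a Friday; its first Tuesday is the 5th, so the 2nd Tuesday is the 12th — 12 May 2026.
12 May 2026 is after 4 May 2026, so that is the next one.

12 May 2026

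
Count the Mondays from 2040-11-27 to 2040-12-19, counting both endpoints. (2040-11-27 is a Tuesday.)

2040-11-27 is a Tuesday; the first Monday on or after it is 2040-12-03 (6 days later).
From 2040-12-03 to 2040-12-19 is 19 − 3 = 16 days.
16 ÷ 7 = 2 full weeks with remainder 2, so 2 more Mondays after the first → 3.

3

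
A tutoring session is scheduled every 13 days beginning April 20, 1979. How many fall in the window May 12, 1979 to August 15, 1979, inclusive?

Occurrences land 13·i days after April 20, 1979 for i = 0, 1, 2, …
May 12, 1979 is 22 days after the start; 22 ÷ 13 = 1 remainder 9; since the remainder is 9, round up to i = 2. First occurrence in the window: #3 on May 16, 1979 (2×13 = 26 days in).
August 15, 1979 is 117 days after the start; 117 ÷ 13 = 9 remainder 0. Last occurrence in the window: #10 on August 15, 1979.
Occurrences #3 through #10: 8 in total.

8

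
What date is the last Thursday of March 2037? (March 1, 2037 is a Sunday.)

26 March 2037

March 2037 begins on a Sunday, so the first Thursday is March 5 (4 days later).
March 2037 has 31 days. Adding weeks: 5, 12, 19, 26 — the last one ≤ 31 is the 26th.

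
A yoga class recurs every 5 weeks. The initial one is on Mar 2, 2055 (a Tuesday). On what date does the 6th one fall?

Aug 24, 2055

The 6th occurrence is 5 intervals after the first: 5 × 35 = 175 days after Mar 2, 2055.
Mar has 31 days — 29 days to the end of Mar leaves 146.
Apr has 30 days (116 left).
May has 31 days (85 left).
Jun has 30 days (55 left).
Jul has 31 days (24 left).
24 days into Aug → Aug 24, 2055.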